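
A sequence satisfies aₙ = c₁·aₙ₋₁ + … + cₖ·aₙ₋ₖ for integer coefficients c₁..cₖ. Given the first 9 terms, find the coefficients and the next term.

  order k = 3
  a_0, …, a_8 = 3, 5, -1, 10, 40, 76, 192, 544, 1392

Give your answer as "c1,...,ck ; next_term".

2,0,4 ; 3552

  a_3 = 2·-1 + 0·5 + 4·3 = 10
  a_4 = 2·10 + 0·-1 + 4·5 = 40
  a_5 = 2·40 + 0·10 + 4·-1 = 76
  a_6 = 2·76 + 0·40 + 4·10 = 192
  a_7 = 2·192 + 0·76 + 4·40 = 544
  a_8 = 2·544 + 0·192 + 4·76 = 1392
  a_9 = 2·1392 + 0·544 + 4·192 = 3552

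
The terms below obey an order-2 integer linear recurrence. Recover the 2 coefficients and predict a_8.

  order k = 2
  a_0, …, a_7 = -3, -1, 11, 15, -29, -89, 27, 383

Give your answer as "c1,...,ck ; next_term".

1,-4 ; 275

  a_2 = 1·-1 + -4·-3 = 11
  a_3 = 1·11 + -4·-1 = 15
  a_4 = 1·15 + -4·11 = -29
  a_5 = 1·-29 + -4·15 = -89
  a_6 = 1·-89 + -4·-29 = 27
  a_7 = 1·27 + -4·-89 = 383
  a_8 = 1·383 + -4·27 = 275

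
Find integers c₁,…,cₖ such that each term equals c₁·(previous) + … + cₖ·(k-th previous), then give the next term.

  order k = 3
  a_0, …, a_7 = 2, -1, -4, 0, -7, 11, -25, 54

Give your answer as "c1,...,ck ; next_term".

-1,2,-1 ; -115

  a_3 = -1·-4 + 2·-1 + -1·2 = 0
  a_4 = -1·0 + 2·-4 + -1·-1 = -7
  a_5 = -1·-7 + 2·0 + -1·-4 = 11
  a_6 = -1·11 + 2·-7 + -1·0 = -25
  a_7 = -1·-25 + 2·11 + -1·-7 = 54
  a_8 = -1·54 + 2·-25 + -1·11 = -115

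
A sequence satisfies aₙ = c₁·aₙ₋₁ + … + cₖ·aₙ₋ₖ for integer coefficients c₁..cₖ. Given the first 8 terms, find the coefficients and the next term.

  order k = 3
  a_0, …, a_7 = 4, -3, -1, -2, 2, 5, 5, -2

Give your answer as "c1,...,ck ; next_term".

1,-1,-1 ; -12

  a_3 = 1·-1 + -1·-3 + -1·4 = -2
  a_4 = 1·-2 + -1·-1 + -1·-3 = 2
  a_5 = 1·2 + -1·-2 + -1·-1 = 5
  a_6 = 1·5 + -1·2 + -1·-2 = 5
  a_7 = 1·5 + -1·5 + -1·2 = -2
  a_8 = 1·-2 + -1·5 + -1·5 = -12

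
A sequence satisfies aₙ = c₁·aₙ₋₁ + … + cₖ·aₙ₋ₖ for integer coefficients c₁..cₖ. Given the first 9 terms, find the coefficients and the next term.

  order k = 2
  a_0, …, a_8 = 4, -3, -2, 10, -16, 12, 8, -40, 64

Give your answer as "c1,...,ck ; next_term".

  a_2 = -2·-3 + -2·4 = -2
  a_3 = -2·-2 + -2·-3 = 10
  a_4 = -2·10 + -2·-2 = -16
  a_5 = -2·-16 + -2·10 = 12
  a_6 = -2·12 + -2·-16 = 8
  a_7 = -2·8 + -2·12 = -40
  a_8 = -2·-40 + -2·8 = 64
  a_9 = -2·64 + -2·-40 = -48

-2,-2 ; -48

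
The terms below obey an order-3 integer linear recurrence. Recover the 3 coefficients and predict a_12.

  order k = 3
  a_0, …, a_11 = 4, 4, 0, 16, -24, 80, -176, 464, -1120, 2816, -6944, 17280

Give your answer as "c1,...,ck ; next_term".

-2,2,2 ; -42816

  a_3 = -2·0 + 2·4 + 2·4 = 16
  a_4 = -2·16 + 2·0 + 2·4 = -24
  a_5 = -2·-24 + 2·16 + 2·0 = 80
  a_6 = -2·80 + 2·-24 + 2·16 = -176
  a_7 = -2·-176 + 2·80 + 2·-24 = 464
  a_8 = -2·464 + 2·-176 + 2·80 = -1120
  a_9 = -2·-1120 + 2·464 + 2·-176 = 2816
  a_10 = -2·2816 + 2·-1120 + 2·464 = -6944
  a_11 = -2·-6944 + 2·2816 + 2·-1120 = 17280
  a_12 = -2·17280 + 2·-6944 + 2·2816 = -42816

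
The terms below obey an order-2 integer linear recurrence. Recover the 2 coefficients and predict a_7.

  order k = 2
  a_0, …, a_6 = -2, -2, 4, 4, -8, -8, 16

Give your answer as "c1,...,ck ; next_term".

0,-2 ; 16

  a_2 = 0·-2 + -2·-2 = 4
  a_3 = 0·4 + -2·-2 = 4
  a_4 = 0·4 + -2·4 = -8
  a_5 = 0·-8 + -2·4 = -8
  a_6 = 0·-8 + -2·-8 = 16
  a_7 = 0·16 + -2·-8 = 16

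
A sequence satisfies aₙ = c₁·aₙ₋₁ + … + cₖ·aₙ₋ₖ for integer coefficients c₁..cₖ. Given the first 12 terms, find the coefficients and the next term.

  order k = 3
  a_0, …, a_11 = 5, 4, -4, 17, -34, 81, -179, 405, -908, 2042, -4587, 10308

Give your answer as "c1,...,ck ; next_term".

-2,1,1 ; -23161

  a_3 = -2·-4 + 1·4 + 1·5 = 17
  a_4 = -2·17 + 1·-4 + 1·4 = -34
  a_5 = -2·-34 + 1·17 + 1·-4 = 81
  a_6 = -2·81 + 1·-34 + 1·17 = -179
  a_7 = -2·-179 + 1·81 + 1·-34 = 405
  a_8 = -2·405 + 1·-179 + 1·81 = -908
  a_9 = -2·-908 + 1·405 + 1·-179 = 2042
  a_10 = -2·2042 + 1·-908 + 1·405 = -4587
  a_11 = -2·-4587 + 1·2042 + 1·-908 = 10308
  a_12 = -2·10308 + 1·-4587 + 1·2042 = -23161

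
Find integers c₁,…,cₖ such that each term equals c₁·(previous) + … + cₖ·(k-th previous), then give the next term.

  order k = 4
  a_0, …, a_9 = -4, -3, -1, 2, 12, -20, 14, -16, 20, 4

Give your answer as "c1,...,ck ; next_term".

  a_4 = -2·2 + -2·-1 + -2·-3 + -2·-4 = 12
  a_5 = -2·12 + -2·2 + -2·-1 + -2·-3 = -20
  a_6 = -2·-20 + -2·12 + -2·2 + -2·-1 = 14
  a_7 = -2·14 + -2·-20 + -2·12 + -2·2 = -16
  a_8 = -2·-16 + -2·14 + -2·-20 + -2·12 = 20
  a_9 = -2·20 + -2·-16 + -2·14 + -2·-20 = 4
  a_10 = -2·4 + -2·20 + -2·-16 + -2·14 = -44

-2,-2,-2,-2 ; -44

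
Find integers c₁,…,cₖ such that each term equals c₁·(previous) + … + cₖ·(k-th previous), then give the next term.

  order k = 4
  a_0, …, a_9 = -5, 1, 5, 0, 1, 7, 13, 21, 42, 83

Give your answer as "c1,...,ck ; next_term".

  a_4 = 1·0 + 1·5 + 1·1 + 1·-5 = 1
  a_5 = 1·1 + 1·0 + 1·5 + 1·1 = 7
  a_6 = 1·7 + 1·1 + 1·0 + 1·5 = 13
  a_7 = 1·13 + 1·7 + 1·1 + 1·0 = 21
  a_8 = 1·21 + 1·13 + 1·7 + 1·1 = 42
  a_9 = 1·42 + 1·21 + 1·13 + 1·7 = 83
  a_10 = 1·83 + 1·42 + 1·21 + 1·13 = 159

1,1,1,1 ; 159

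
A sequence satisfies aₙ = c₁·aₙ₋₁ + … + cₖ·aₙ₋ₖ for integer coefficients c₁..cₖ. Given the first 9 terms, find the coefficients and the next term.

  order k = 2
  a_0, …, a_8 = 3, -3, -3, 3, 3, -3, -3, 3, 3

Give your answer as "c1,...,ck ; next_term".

0,-1 ; -3

  a_2 = 0·-3 + -1·3 = -3
  a_3 = 0·-3 + -1·-3 = 3
  a_4 = 0·3 + -1·-3 = 3
  a_5 = 0·3 + -1·3 = -3
  a_6 = 0·-3 + -1·3 = -3
  a_7 = 0·-3 + -1·-3 = 3
  a_8 = 0·3 + -1·-3 = 3
  a_9 = 0·3 + -1·3 = -3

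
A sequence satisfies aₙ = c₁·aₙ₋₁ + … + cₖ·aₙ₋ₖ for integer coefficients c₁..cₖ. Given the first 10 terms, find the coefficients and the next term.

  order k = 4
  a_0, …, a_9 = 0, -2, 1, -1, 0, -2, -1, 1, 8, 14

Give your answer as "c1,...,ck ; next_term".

2,-2,-2,1 ; 9

  a_4 = 2·-1 + -2·1 + -2·-2 + 1·0 = 0
  a_5 = 2·0 + -2·-1 + -2·1 + 1·-2 = -2
  a_6 = 2·-2 + -2·0 + -2·-1 + 1·1 = -1
  a_7 = 2·-1 + -2·-2 + -2·0 + 1·-1 = 1
  a_8 = 2·1 + -2·-1 + -2·-2 + 1·0 = 8
  a_9 = 2·8 + -2·1 + -2·-1 + 1·-2 = 14
  a_10 = 2·14 + -2·8 + -2·1 + 1·-1 = 9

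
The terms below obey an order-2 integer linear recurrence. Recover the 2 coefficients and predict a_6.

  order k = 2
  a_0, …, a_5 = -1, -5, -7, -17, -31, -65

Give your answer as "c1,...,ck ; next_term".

1,2 ; -127

  a_2 = 1·-5 + 2·-1 = -7
  a_3 = 1·-7 + 2·-5 = -17
  a_4 = 1·-17 + 2·-7 = -31
  a_5 = 1·-31 + 2·-17 = -65
  a_6 = 1·-65 + 2·-31 = -127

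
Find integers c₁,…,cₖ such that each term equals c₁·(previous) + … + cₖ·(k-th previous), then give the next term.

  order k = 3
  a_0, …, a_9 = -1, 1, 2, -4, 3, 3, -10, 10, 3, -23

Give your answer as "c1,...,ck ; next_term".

  a_3 = -1·2 + -1·1 + 1·-1 = -4
  a_4 = -1·-4 + -1·2 + 1·1 = 3
  a_5 = -1·3 + -1·-4 + 1·2 = 3
  a_6 = -1·3 + -1·3 + 1·-4 = -10
  a_7 = -1·-10 + -1·3 + 1·3 = 10
  a_8 = -1·10 + -1·-10 + 1·3 = 3
  a_9 = -1·3 + -1·10 + 1·-10 = -23
  a_10 = -1·-23 + -1·3 + 1·10 = 30

-1,-1,1 ; 30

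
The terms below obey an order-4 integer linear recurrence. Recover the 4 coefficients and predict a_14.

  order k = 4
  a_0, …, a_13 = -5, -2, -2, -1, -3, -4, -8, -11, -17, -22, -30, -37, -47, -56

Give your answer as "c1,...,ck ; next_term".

2,0,-2,1 ; -68

  a_4 = 2·-1 + 0·-2 + -2·-2 + 1·-5 = -3
  a_5 = 2·-3 + 0·-1 + -2·-2 + 1·-2 = -4
  a_6 = 2·-4 + 0·-3 + -2·-1 + 1·-2 = -8
  a_7 = 2·-8 + 0·-4 + -2·-3 + 1·-1 = -11
  a_8 = 2·-11 + 0·-8 + -2·-4 + 1·-3 = -17
  a_9 = 2·-17 + 0·-11 + -2·-8 + 1·-4 = -22
  a_10 = 2·-22 + 0·-17 + -2·-11 + 1·-8 = -30
  a_11 = 2·-30 + 0·-22 + -2·-17 + 1·-11 = -37
  a_12 = 2·-37 + 0·-30 + -2·-22 + 1·-17 = -47
  a_13 = 2·-47 + 0·-37 + -2·-30 + 1·-22 = -56
  a_14 = 2·-56 + 0·-47 + -2·-37 + 1·-30 = -68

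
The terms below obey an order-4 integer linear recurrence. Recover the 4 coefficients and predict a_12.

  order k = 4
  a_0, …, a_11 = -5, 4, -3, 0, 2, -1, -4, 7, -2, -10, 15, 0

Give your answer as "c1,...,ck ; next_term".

-1,-1,1,1 ; -27

  a_4 = -1·0 + -1·-3 + 1·4 + 1·-5 = 2
  a_5 = -1·2 + -1·0 + 1·-3 + 1·4 = -1
  a_6 = -1·-1 + -1·2 + 1·0 + 1·-3 = -4
  a_7 = -1·-4 + -1·-1 + 1·2 + 1·0 = 7
  a_8 = -1·7 + -1·-4 + 1·-1 + 1·2 = -2
  a_9 = -1·-2 + -1·7 + 1·-4 + 1·-1 = -10
  a_10 = -1·-10 + -1·-2 + 1·7 + 1·-4 = 15
  a_11 = -1·15 + -1·-10 + 1·-2 + 1·7 = 0
  a_12 = -1·0 + -1·15 + 1·-10 + 1·-2 = -27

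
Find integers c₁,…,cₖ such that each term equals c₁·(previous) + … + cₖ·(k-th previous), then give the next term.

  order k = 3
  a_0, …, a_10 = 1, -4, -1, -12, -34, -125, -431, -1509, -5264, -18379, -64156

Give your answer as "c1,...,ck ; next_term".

3,2,-1 ; -223962

  a_3 = 3·-1 + 2·-4 + -1·1 = -12
  a_4 = 3·-12 + 2·-1 + -1·-4 = -34
  a_5 = 3·-34 + 2·-12 + -1·-1 = -125
  a_6 = 3·-125 + 2·-34 + -1·-12 = -431
  a_7 = 3·-431 + 2·-125 + -1·-34 = -1509
  a_8 = 3·-1509 + 2·-431 + -1·-125 = -5264
  a_9 = 3·-5264 + 2·-1509 + -1·-431 = -18379
  a_10 = 3·-18379 + 2·-5264 + -1·-1509 = -64156
  a_11 = 3·-64156 + 2·-18379 + -1·-5264 = -223962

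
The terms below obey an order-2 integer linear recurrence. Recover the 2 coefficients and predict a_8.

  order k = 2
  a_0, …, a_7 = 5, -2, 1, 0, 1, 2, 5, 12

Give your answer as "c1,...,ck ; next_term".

2,1 ; 29

  a_2 = 2·-2 + 1·5 = 1
  a_3 = 2·1 + 1·-2 = 0
  a_4 = 2·0 + 1·1 = 1
  a_5 = 2·1 + 1·0 = 2
  a_6 = 2·2 + 1·1 = 5
  a_7 = 2·5 + 1·2 = 12
  a_8 = 2·12 + 1·5 = 29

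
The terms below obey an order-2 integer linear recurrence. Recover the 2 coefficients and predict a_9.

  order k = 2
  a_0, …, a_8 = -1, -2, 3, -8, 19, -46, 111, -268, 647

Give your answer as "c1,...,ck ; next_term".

-2,1 ; -1562

  a_2 = -2·-2 + 1·-1 = 3
  a_3 = -2·3 + 1·-2 = -8
  a_4 = -2·-8 + 1·3 = 19
  a_5 = -2·19 + 1·-8 = -46
  a_6 = -2·-46 + 1·19 = 111
  a_7 = -2·111 + 1·-46 = -268
  a_8 = -2·-268 + 1·111 = 647
  a_9 = -2·647 + 1·-268 = -1562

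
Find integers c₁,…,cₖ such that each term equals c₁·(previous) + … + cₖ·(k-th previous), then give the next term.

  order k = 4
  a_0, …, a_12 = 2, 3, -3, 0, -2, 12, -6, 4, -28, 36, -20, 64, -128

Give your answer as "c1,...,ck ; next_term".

  a_4 = 0·0 + 0·-3 + -2·3 + 2·2 = -2
  a_5 = 0·-2 + 0·0 + -2·-3 + 2·3 = 12
  a_6 = 0·12 + 0·-2 + -2·0 + 2·-3 = -6
  a_7 = 0·-6 + 0·12 + -2·-2 + 2·0 = 4
  a_8 = 0·4 + 0·-6 + -2·12 + 2·-2 = -28
  a_9 = 0·-28 + 0·4 + -2·-6 + 2·12 = 36
  a_10 = 0·36 + 0·-28 + -2·4 + 2·-6 = -20
  a_11 = 0·-20 + 0·36 + -2·-28 + 2·4 = 64
  a_12 = 0·64 + 0·-20 + -2·36 + 2·-28 = -128
  a_13 = 0·-128 + 0·64 + -2·-20 + 2·36 = 112

0,0,-2,2 ; 112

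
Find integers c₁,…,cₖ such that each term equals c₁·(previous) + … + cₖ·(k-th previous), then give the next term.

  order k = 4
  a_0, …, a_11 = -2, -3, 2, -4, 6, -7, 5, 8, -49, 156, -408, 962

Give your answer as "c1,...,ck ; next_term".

  a_4 = -3·-4 + -1·2 + 2·-3 + -1·-2 = 6
  a_5 = -3·6 + -1·-4 + 2·2 + -1·-3 = -7
  a_6 = -3·-7 + -1·6 + 2·-4 + -1·2 = 5
  a_7 = -3·5 + -1·-7 + 2·6 + -1·-4 = 8
  a_8 = -3·8 + -1·5 + 2·-7 + -1·6 = -49
  a_9 = -3·-49 + -1·8 + 2·5 + -1·-7 = 156
  a_10 = -3·156 + -1·-49 + 2·8 + -1·5 = -408
  a_11 = -3·-408 + -1·156 + 2·-49 + -1·8 = 962
  a_12 = -3·962 + -1·-408 + 2·156 + -1·-49 = -2117

-3,-1,2,-1 ; -2117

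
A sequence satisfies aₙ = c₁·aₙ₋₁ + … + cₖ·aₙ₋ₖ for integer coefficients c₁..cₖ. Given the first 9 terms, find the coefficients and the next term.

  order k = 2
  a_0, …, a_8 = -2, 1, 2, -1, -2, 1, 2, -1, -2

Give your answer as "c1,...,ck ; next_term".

  a_2 = 0·1 + -1·-2 = 2
  a_3 = 0·2 + -1·1 = -1
  a_4 = 0·-1 + -1·2 = -2
  a_5 = 0·-2 + -1·-1 = 1
  a_6 = 0·1 + -1·-2 = 2
  a_7 = 0·2 + -1·1 = -1
  a_8 = 0·-1 + -1·2 = -2
  a_9 = 0·-2 + -1·-1 = 1

0,-1 ; 1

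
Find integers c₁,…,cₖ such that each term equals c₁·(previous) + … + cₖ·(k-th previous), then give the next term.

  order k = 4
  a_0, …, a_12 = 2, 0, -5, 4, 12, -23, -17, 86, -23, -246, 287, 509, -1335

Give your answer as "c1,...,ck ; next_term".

  a_4 = 0·4 + -2·-5 + 3·0 + 1·2 = 12
  a_5 = 0·12 + -2·4 + 3·-5 + 1·0 = -23
  a_6 = 0·-23 + -2·12 + 3·4 + 1·-5 = -17
  a_7 = 0·-17 + -2·-23 + 3·12 + 1·4 = 86
  a_8 = 0·86 + -2·-17 + 3·-23 + 1·12 = -23
  a_9 = 0·-23 + -2·86 + 3·-17 + 1·-23 = -246
  a_10 = 0·-246 + -2·-23 + 3·86 + 1·-17 = 287
  a_11 = 0·287 + -2·-246 + 3·-23 + 1·86 = 509
  a_12 = 0·509 + -2·287 + 3·-246 + 1·-23 = -1335
  a_13 = 0·-1335 + -2·509 + 3·287 + 1·-246 = -403

0,-2,3,1 ; -403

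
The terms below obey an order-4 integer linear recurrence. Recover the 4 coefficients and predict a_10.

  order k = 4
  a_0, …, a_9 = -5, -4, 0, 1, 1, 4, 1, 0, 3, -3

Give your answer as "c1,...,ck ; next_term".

  a_4 = 0·1 + 0·0 + 1·-4 + -1·-5 = 1
  a_5 = 0·1 + 0·1 + 1·0 + -1·-4 = 4
  a_6 = 0·4 + 0·1 + 1·1 + -1·0 = 1
  a_7 = 0·1 + 0·4 + 1·1 + -1·1 = 0
  a_8 = 0·0 + 0·1 + 1·4 + -1·1 = 3
  a_9 = 0·3 + 0·0 + 1·1 + -1·4 = -3
  a_10 = 0·-3 + 0·3 + 1·0 + -1·1 = -1

0,0,1,-1 ; -1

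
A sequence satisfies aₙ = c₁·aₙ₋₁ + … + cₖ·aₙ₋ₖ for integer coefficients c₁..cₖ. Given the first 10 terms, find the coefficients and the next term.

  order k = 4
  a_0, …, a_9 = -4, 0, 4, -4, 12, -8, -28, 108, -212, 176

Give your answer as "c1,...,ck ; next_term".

  a_4 = -2·-4 + -2·4 + 2·0 + -3·-4 = 12
  a_5 = -2·12 + -2·-4 + 2·4 + -3·0 = -8
  a_6 = -2·-8 + -2·12 + 2·-4 + -3·4 = -28
  a_7 = -2·-28 + -2·-8 + 2·12 + -3·-4 = 108
  a_8 = -2·108 + -2·-28 + 2·-8 + -3·12 = -212
  a_9 = -2·-212 + -2·108 + 2·-28 + -3·-8 = 176
  a_10 = -2·176 + -2·-212 + 2·108 + -3·-28 = 372

-2,-2,2,-3 ; 372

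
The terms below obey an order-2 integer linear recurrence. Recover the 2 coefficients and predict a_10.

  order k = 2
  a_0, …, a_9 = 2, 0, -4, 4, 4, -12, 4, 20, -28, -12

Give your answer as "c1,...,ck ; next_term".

  a_2 = -1·0 + -2·2 = -4
  a_3 = -1·-4 + -2·0 = 4
  a_4 = -1·4 + -2·-4 = 4
  a_5 = -1·4 + -2·4 = -12
  a_6 = -1·-12 + -2·4 = 4
  a_7 = -1·4 + -2·-12 = 20
  a_8 = -1·20 + -2·4 = -28
  a_9 = -1·-28 + -2·20 = -12
  a_10 = -1·-12 + -2·-28 = 68

-1,-2 ; 68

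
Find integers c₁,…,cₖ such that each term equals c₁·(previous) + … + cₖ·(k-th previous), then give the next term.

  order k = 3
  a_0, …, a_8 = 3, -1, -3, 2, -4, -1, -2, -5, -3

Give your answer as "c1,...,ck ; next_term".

  a_3 = 0·-3 + 1·-1 + 1·3 = 2
  a_4 = 0·2 + 1·-3 + 1·-1 = -4
  a_5 = 0·-4 + 1·2 + 1·-3 = -1
  a_6 = 0·-1 + 1·-4 + 1·2 = -2
  a_7 = 0·-2 + 1·-1 + 1·-4 = -5
  a_8 = 0·-5 + 1·-2 + 1·-1 = -3
  a_9 = 0·-3 + 1·-5 + 1·-2 = -7

0,1,1 ; -7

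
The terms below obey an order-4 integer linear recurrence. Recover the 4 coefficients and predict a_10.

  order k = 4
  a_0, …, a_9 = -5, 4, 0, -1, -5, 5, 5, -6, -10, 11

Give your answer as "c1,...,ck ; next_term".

0,-1,0,1 ; 15

  a_4 = 0·-1 + -1·0 + 0·4 + 1·-5 = -5
  a_5 = 0·-5 + -1·-1 + 0·0 + 1·4 = 5
  a_6 = 0·5 + -1·-5 + 0·-1 + 1·0 = 5
  a_7 = 0·5 + -1·5 + 0·-5 + 1·-1 = -6
  a_8 = 0·-6 + -1·5 + 0·5 + 1·-5 = -10
  a_9 = 0·-10 + -1·-6 + 0·5 + 1·5 = 11
  a_10 = 0·11 + -1·-10 + 0·-6 + 1·5 = 15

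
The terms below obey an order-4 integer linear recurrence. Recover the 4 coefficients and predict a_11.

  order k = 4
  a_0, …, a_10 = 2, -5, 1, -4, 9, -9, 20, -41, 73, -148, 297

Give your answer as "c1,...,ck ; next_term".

-2,0,-1,-2 ; -585

  a_4 = -2·-4 + 0·1 + -1·-5 + -2·2 = 9
  a_5 = -2·9 + 0·-4 + -1·1 + -2·-5 = -9
  a_6 = -2·-9 + 0·9 + -1·-4 + -2·1 = 20
  a_7 = -2·20 + 0·-9 + -1·9 + -2·-4 = -41
  a_8 = -2·-41 + 0·20 + -1·-9 + -2·9 = 73
  a_9 = -2·73 + 0·-41 + -1·20 + -2·-9 = -148
  a_10 = -2·-148 + 0·73 + -1·-41 + -2·20 = 297
  a_11 = -2·297 + 0·-148 + -1·73 + -2·-41 = -585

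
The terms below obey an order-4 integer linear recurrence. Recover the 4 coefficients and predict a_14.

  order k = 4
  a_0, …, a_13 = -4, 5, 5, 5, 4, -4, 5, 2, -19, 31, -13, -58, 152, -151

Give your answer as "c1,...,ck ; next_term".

-1,-1,2,-1 ; -104

  a_4 = -1·5 + -1·5 + 2·5 + -1·-4 = 4
  a_5 = -1·4 + -1·5 + 2·5 + -1·5 = -4
  a_6 = -1·-4 + -1·4 + 2·5 + -1·5 = 5
  a_7 = -1·5 + -1·-4 + 2·4 + -1·5 = 2
  a_8 = -1·2 + -1·5 + 2·-4 + -1·4 = -19
  a_9 = -1·-19 + -1·2 + 2·5 + -1·-4 = 31
  a_10 = -1·31 + -1·-19 + 2·2 + -1·5 = -13
  a_11 = -1·-13 + -1·31 + 2·-19 + -1·2 = -58
  a_12 = -1·-58 + -1·-13 + 2·31 + -1·-19 = 152
  a_13 = -1·152 + -1·-58 + 2·-13 + -1·31 = -151
  a_14 = -1·-151 + -1·152 + 2·-58 + -1·-13 = -104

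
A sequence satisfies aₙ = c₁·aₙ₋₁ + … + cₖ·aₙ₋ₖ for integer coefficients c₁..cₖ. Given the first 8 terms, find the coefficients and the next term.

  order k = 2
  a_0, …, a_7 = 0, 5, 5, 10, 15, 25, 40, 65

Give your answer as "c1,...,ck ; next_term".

1,1 ; 105

  a_2 = 1·5 + 1·0 = 5
  a_3 = 1·5 + 1·5 = 10
  a_4 = 1·10 + 1·5 = 15
  a_5 = 1·15 + 1·10 = 25
  a_6 = 1·25 + 1·15 = 40
  a_7 = 1·40 + 1·25 = 65
  a_8 = 1·65 + 1·40 = 105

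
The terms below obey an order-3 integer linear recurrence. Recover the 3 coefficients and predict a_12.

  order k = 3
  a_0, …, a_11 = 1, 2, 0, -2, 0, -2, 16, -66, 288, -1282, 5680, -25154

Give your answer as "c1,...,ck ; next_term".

  a_3 = -4·0 + 1·2 + -4·1 = -2
  a_4 = -4·-2 + 1·0 + -4·2 = 0
  a_5 = -4·0 + 1·-2 + -4·0 = -2
  a_6 = -4·-2 + 1·0 + -4·-2 = 16
  a_7 = -4·16 + 1·-2 + -4·0 = -66
  a_8 = -4·-66 + 1·16 + -4·-2 = 288
  a_9 = -4·288 + 1·-66 + -4·16 = -1282
  a_10 = -4·-1282 + 1·288 + -4·-66 = 5680
  a_11 = -4·5680 + 1·-1282 + -4·288 = -25154
  a_12 = -4·-25154 + 1·5680 + -4·-1282 = 111424

-4,1,-4 ; 111424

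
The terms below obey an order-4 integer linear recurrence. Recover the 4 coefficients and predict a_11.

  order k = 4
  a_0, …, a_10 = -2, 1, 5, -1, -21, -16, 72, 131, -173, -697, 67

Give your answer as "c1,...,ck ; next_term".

0,-3,-4,1 ; 2914

  a_4 = 0·-1 + -3·5 + -4·1 + 1·-2 = -21
  a_5 = 0·-21 + -3·-1 + -4·5 + 1·1 = -16
  a_6 = 0·-16 + -3·-21 + -4·-1 + 1·5 = 72
  a_7 = 0·72 + -3·-16 + -4·-21 + 1·-1 = 131
  a_8 = 0·131 + -3·72 + -4·-16 + 1·-21 = -173
  a_9 = 0·-173 + -3·131 + -4·72 + 1·-16 = -697
  a_10 = 0·-697 + -3·-173 + -4·131 + 1·72 = 67
  a_11 = 0·67 + -3·-697 + -4·-173 + 1·131 = 2914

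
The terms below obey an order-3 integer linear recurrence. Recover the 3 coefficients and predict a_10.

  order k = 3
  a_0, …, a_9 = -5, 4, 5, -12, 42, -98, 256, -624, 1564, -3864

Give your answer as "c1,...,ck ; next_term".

-2,2,2 ; 9608

  a_3 = -2·5 + 2·4 + 2·-5 = -12
  a_4 = -2·-12 + 2·5 + 2·4 = 42
  a_5 = -2·42 + 2·-12 + 2·5 = -98
  a_6 = -2·-98 + 2·42 + 2·-12 = 256
  a_7 = -2·256 + 2·-98 + 2·42 = -624
  a_8 = -2·-624 + 2·256 + 2·-98 = 1564
  a_9 = -2·1564 + 2·-624 + 2·256 = -3864
  a_10 = -2·-3864 + 2·1564 + 2·-624 = 9608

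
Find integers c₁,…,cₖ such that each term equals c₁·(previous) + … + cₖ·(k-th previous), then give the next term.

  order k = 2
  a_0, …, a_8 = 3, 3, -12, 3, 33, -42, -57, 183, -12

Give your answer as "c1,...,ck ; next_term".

-1,-3 ; -537

  a_2 = -1·3 + -3·3 = -12
  a_3 = -1·-12 + -3·3 = 3
  a_4 = -1·3 + -3·-12 = 33
  a_5 = -1·33 + -3·3 = -42
  a_6 = -1·-42 + -3·33 = -57
  a_7 = -1·-57 + -3·-42 = 183
  a_8 = -1·183 + -3·-57 = -12
  a_9 = -1·-12 + -3·183 = -537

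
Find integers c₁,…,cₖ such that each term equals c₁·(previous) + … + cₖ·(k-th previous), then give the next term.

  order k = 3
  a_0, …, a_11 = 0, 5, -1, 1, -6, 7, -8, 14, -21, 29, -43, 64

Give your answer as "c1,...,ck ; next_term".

-1,0,-1 ; -93

  a_3 = -1·-1 + 0·5 + -1·0 = 1
  a_4 = -1·1 + 0·-1 + -1·5 = -6
  a_5 = -1·-6 + 0·1 + -1·-1 = 7
  a_6 = -1·7 + 0·-6 + -1·1 = -8
  a_7 = -1·-8 + 0·7 + -1·-6 = 14
  a_8 = -1·14 + 0·-8 + -1·7 = -21
  a_9 = -1·-21 + 0·14 + -1·-8 = 29
  a_10 = -1·29 + 0·-21 + -1·14 = -43
  a_11 = -1·-43 + 0·29 + -1·-21 = 64
  a_12 = -1·64 + 0·-43 + -1·29 = -93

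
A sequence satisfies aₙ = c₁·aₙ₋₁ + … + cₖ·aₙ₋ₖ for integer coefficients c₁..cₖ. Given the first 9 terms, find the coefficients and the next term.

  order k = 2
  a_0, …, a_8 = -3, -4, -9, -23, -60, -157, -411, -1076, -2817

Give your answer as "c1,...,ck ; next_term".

  a_2 = 3·-4 + -1·-3 = -9
  a_3 = 3·-9 + -1·-4 = -23
  a_4 = 3·-23 + -1·-9 = -60
  a_5 = 3·-60 + -1·-23 = -157
  a_6 = 3·-157 + -1·-60 = -411
  a_7 = 3·-411 + -1·-157 = -1076
  a_8 = 3·-1076 + -1·-411 = -2817
  a_9 = 3·-2817 + -1·-1076 = -7375

3,-1 ; -7375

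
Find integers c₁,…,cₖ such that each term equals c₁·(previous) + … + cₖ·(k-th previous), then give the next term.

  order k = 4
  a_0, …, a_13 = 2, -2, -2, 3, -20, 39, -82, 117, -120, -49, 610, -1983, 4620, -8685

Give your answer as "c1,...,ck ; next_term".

-2,1,4,-2 ; 12838

  a_4 = -2·3 + 1·-2 + 4·-2 + -2·2 = -20
  a_5 = -2·-20 + 1·3 + 4·-2 + -2·-2 = 39
  a_6 = -2·39 + 1·-20 + 4·3 + -2·-2 = -82
  a_7 = -2·-82 + 1·39 + 4·-20 + -2·3 = 117
  a_8 = -2·117 + 1·-82 + 4·39 + -2·-20 = -120
  a_9 = -2·-120 + 1·117 + 4·-82 + -2·39 = -49
  a_10 = -2·-49 + 1·-120 + 4·117 + -2·-82 = 610
  a_11 = -2·610 + 1·-49 + 4·-120 + -2·117 = -1983
  a_12 = -2·-1983 + 1·610 + 4·-49 + -2·-120 = 4620
  a_13 = -2·4620 + 1·-1983 + 4·610 + -2·-49 = -8685
  a_14 = -2·-8685 + 1·4620 + 4·-1983 + -2·610 = 12838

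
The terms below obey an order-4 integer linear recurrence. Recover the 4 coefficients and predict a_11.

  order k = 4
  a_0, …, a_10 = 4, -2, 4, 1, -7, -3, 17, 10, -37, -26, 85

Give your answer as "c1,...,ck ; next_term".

1,-2,2,1 ; 73

  a_4 = 1·1 + -2·4 + 2·-2 + 1·4 = -7
  a_5 = 1·-7 + -2·1 + 2·4 + 1·-2 = -3
  a_6 = 1·-3 + -2·-7 + 2·1 + 1·4 = 17
  a_7 = 1·17 + -2·-3 + 2·-7 + 1·1 = 10
  a_8 = 1·10 + -2·17 + 2·-3 + 1·-7 = -37
  a_9 = 1·-37 + -2·10 + 2·17 + 1·-3 = -26
  a_10 = 1·-26 + -2·-37 + 2·10 + 1·17 = 85
  a_11 = 1·85 + -2·-26 + 2·-37 + 1·10 = 73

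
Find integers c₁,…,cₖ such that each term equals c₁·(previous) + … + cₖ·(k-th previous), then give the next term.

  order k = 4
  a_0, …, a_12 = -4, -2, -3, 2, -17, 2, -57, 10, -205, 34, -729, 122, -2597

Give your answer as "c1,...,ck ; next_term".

0,3,0,2 ; 434

  a_4 = 0·2 + 3·-3 + 0·-2 + 2·-4 = -17
  a_5 = 0·-17 + 3·2 + 0·-3 + 2·-2 = 2
  a_6 = 0·2 + 3·-17 + 0·2 + 2·-3 = -57
  a_7 = 0·-57 + 3·2 + 0·-17 + 2·2 = 10
  a_8 = 0·10 + 3·-57 + 0·2 + 2·-17 = -205
  a_9 = 0·-205 + 3·10 + 0·-57 + 2·2 = 34
  a_10 = 0·34 + 3·-205 + 0·10 + 2·-57 = -729
  a_11 = 0·-729 + 3·34 + 0·-205 + 2·10 = 122
  a_12 = 0·122 + 3·-729 + 0·34 + 2·-205 = -2597
  a_13 = 0·-2597 + 3·122 + 0·-729 + 2·34 = 434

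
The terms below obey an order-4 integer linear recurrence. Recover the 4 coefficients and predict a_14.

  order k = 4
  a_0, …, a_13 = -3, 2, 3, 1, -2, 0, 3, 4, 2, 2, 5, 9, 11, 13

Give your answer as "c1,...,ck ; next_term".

1,0,0,1 ; 18

  a_4 = 1·1 + 0·3 + 0·2 + 1·-3 = -2
  a_5 = 1·-2 + 0·1 + 0·3 + 1·2 = 0
  a_6 = 1·0 + 0·-2 + 0·1 + 1·3 = 3
  a_7 = 1·3 + 0·0 + 0·-2 + 1·1 = 4
  a_8 = 1·4 + 0·3 + 0·0 + 1·-2 = 2
  a_9 = 1·2 + 0·4 + 0·3 + 1·0 = 2
  a_10 = 1·2 + 0·2 + 0·4 + 1·3 = 5
  a_11 = 1·5 + 0·2 + 0·2 + 1·4 = 9
  a_12 = 1·9 + 0·5 + 0·2 + 1·2 = 11
  a_13 = 1·11 + 0·9 + 0·5 + 1·2 = 13
  a_14 = 1·13 + 0·11 + 0·9 + 1·5 = 18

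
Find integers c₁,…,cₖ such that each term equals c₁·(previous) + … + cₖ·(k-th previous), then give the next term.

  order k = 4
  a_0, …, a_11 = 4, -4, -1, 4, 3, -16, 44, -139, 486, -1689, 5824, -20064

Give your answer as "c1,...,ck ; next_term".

  a_4 = -3·4 + 1·-1 + -1·-4 + 3·4 = 3
  a_5 = -3·3 + 1·4 + -1·-1 + 3·-4 = -16
  a_6 = -3·-16 + 1·3 + -1·4 + 3·-1 = 44
  a_7 = -3·44 + 1·-16 + -1·3 + 3·4 = -139
  a_8 = -3·-139 + 1·44 + -1·-16 + 3·3 = 486
  a_9 = -3·486 + 1·-139 + -1·44 + 3·-16 = -1689
  a_10 = -3·-1689 + 1·486 + -1·-139 + 3·44 = 5824
  a_11 = -3·5824 + 1·-1689 + -1·486 + 3·-139 = -20064
  a_12 = -3·-20064 + 1·5824 + -1·-1689 + 3·486 = 69163

-3,1,-1,3 ; 69163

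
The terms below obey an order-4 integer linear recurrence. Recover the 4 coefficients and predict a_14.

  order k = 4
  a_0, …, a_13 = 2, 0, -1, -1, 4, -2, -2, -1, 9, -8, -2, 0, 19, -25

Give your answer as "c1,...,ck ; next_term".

  a_4 = -1·-1 + -1·-1 + -1·0 + 1·2 = 4
  a_5 = -1·4 + -1·-1 + -1·-1 + 1·0 = -2
  a_6 = -1·-2 + -1·4 + -1·-1 + 1·-1 = -2
  a_7 = -1·-2 + -1·-2 + -1·4 + 1·-1 = -1
  a_8 = -1·-1 + -1·-2 + -1·-2 + 1·4 = 9
  a_9 = -1·9 + -1·-1 + -1·-2 + 1·-2 = -8
  a_10 = -1·-8 + -1·9 + -1·-1 + 1·-2 = -2
  a_11 = -1·-2 + -1·-8 + -1·9 + 1·-1 = 0
  a_12 = -1·0 + -1·-2 + -1·-8 + 1·9 = 19
  a_13 = -1·19 + -1·0 + -1·-2 + 1·-8 = -25
  a_14 = -1·-25 + -1·19 + -1·0 + 1·-2 = 4

-1,-1,-1,1 ; 4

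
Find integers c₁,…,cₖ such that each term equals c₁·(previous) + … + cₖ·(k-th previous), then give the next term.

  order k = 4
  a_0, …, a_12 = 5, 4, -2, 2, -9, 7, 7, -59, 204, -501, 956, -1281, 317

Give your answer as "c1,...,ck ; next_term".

  a_4 = -3·2 + -2·-2 + 2·4 + -3·5 = -9
  a_5 = -3·-9 + -2·2 + 2·-2 + -3·4 = 7
  a_6 = -3·7 + -2·-9 + 2·2 + -3·-2 = 7
  a_7 = -3·7 + -2·7 + 2·-9 + -3·2 = -59
  a_8 = -3·-59 + -2·7 + 2·7 + -3·-9 = 204
  a_9 = -3·204 + -2·-59 + 2·7 + -3·7 = -501
  a_10 = -3·-501 + -2·204 + 2·-59 + -3·7 = 956
  a_11 = -3·956 + -2·-501 + 2·204 + -3·-59 = -1281
  a_12 = -3·-1281 + -2·956 + 2·-501 + -3·204 = 317
  a_13 = -3·317 + -2·-1281 + 2·956 + -3·-501 = 5026

-3,-2,2,-3 ; 5026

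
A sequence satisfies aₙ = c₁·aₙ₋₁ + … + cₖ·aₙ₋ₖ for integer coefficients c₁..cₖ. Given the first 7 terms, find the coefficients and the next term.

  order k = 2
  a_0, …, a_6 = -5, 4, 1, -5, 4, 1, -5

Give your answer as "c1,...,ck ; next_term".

-1,-1 ; 4

  a_2 = -1·4 + -1·-5 = 1
  a_3 = -1·1 + -1·4 = -5
  a_4 = -1·-5 + -1·1 = 4
  a_5 = -1·4 + -1·-5 = 1
  a_6 = -1·1 + -1·4 = -5
  a_7 = -1·-5 + -1·1 = 4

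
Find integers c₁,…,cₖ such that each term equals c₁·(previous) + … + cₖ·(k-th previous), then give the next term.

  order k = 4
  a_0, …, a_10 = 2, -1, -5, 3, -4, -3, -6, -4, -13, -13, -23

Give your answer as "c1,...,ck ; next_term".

0,1,1,1 ; -30

  a_4 = 0·3 + 1·-5 + 1·-1 + 1·2 = -4
  a_5 = 0·-4 + 1·3 + 1·-5 + 1·-1 = -3
  a_6 = 0·-3 + 1·-4 + 1·3 + 1·-5 = -6
  a_7 = 0·-6 + 1·-3 + 1·-4 + 1·3 = -4
  a_8 = 0·-4 + 1·-6 + 1·-3 + 1·-4 = -13
  a_9 = 0·-13 + 1·-4 + 1·-6 + 1·-3 = -13
  a_10 = 0·-13 + 1·-13 + 1·-4 + 1·-6 = -23
  a_11 = 0·-23 + 1·-13 + 1·-13 + 1·-4 = -30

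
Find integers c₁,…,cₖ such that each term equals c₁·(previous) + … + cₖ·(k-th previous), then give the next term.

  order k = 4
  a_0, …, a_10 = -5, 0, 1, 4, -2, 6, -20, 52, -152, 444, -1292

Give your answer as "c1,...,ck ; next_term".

  a_4 = -3·4 + 0·1 + 0·0 + -2·-5 = -2
  a_5 = -3·-2 + 0·4 + 0·1 + -2·0 = 6
  a_6 = -3·6 + 0·-2 + 0·4 + -2·1 = -20
  a_7 = -3·-20 + 0·6 + 0·-2 + -2·4 = 52
  a_8 = -3·52 + 0·-20 + 0·6 + -2·-2 = -152
  a_9 = -3·-152 + 0·52 + 0·-20 + -2·6 = 444
  a_10 = -3·444 + 0·-152 + 0·52 + -2·-20 = -1292
  a_11 = -3·-1292 + 0·444 + 0·-152 + -2·52 = 3772

-3,0,0,-2 ; 3772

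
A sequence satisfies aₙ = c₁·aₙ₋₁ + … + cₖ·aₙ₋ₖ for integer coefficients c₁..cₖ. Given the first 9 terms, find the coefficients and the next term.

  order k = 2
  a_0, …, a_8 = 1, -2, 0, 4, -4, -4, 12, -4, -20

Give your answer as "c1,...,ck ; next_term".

  a_2 = -1·-2 + -2·1 = 0
  a_3 = -1·0 + -2·-2 = 4
  a_4 = -1·4 + -2·0 = -4
  a_5 = -1·-4 + -2·4 = -4
  a_6 = -1·-4 + -2·-4 = 12
  a_7 = -1·12 + -2·-4 = -4
  a_8 = -1·-4 + -2·12 = -20
  a_9 = -1·-20 + -2·-4 = 28

-1,-2 ; 28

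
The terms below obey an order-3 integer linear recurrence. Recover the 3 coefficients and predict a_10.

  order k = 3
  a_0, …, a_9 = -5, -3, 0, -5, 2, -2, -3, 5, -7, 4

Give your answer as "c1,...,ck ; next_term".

-1,0,1 ; 1

  a_3 = -1·0 + 0·-3 + 1·-5 = -5
  a_4 = -1·-5 + 0·0 + 1·-3 = 2
  a_5 = -1·2 + 0·-5 + 1·0 = -2
  a_6 = -1·-2 + 0·2 + 1·-5 = -3
  a_7 = -1·-3 + 0·-2 + 1·2 = 5
  a_8 = -1·5 + 0·-3 + 1·-2 = -7
  a_9 = -1·-7 + 0·5 + 1·-3 = 4
  a_10 = -1·4 + 0·-7 + 1·5 = 1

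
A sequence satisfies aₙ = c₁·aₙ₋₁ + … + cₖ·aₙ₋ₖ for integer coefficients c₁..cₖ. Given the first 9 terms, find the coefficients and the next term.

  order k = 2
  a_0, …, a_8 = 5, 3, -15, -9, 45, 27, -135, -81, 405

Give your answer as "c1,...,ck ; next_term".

  a_2 = 0·3 + -3·5 = -15
  a_3 = 0·-15 + -3·3 = -9
  a_4 = 0·-9 + -3·-15 = 45
  a_5 = 0·45 + -3·-9 = 27
  a_6 = 0·27 + -3·45 = -135
  a_7 = 0·-135 + -3·27 = -81
  a_8 = 0·-81 + -3·-135 = 405
  a_9 = 0·405 + -3·-81 = 243

0,-3 ; 243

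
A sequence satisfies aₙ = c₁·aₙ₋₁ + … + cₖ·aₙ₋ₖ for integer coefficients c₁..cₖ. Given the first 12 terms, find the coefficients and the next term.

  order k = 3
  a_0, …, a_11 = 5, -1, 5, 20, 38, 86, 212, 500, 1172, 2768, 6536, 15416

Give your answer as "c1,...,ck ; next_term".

2,0,2 ; 36368

  a_3 = 2·5 + 0·-1 + 2·5 = 20
  a_4 = 2·20 + 0·5 + 2·-1 = 38
  a_5 = 2·38 + 0·20 + 2·5 = 86
  a_6 = 2·86 + 0·38 + 2·20 = 212
  a_7 = 2·212 + 0·86 + 2·38 = 500
  a_8 = 2·500 + 0·212 + 2·86 = 1172
  a_9 = 2·1172 + 0·500 + 2·212 = 2768
  a_10 = 2·2768 + 0·1172 + 2·500 = 6536
  a_11 = 2·6536 + 0·2768 + 2·1172 = 15416
  a_12 = 2·15416 + 0·6536 + 2·2768 = 36368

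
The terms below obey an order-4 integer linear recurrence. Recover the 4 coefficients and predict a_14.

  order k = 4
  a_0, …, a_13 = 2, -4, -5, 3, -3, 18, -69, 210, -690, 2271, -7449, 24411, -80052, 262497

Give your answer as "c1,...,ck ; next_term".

  a_4 = -2·3 + 3·-5 + -3·-4 + 3·2 = -3
  a_5 = -2·-3 + 3·3 + -3·-5 + 3·-4 = 18
  a_6 = -2·18 + 3·-3 + -3·3 + 3·-5 = -69
  a_7 = -2·-69 + 3·18 + -3·-3 + 3·3 = 210
  a_8 = -2·210 + 3·-69 + -3·18 + 3·-3 = -690
  a_9 = -2·-690 + 3·210 + -3·-69 + 3·18 = 2271
  a_10 = -2·2271 + 3·-690 + -3·210 + 3·-69 = -7449
  a_11 = -2·-7449 + 3·2271 + -3·-690 + 3·210 = 24411
  a_12 = -2·24411 + 3·-7449 + -3·2271 + 3·-690 = -80052
  a_13 = -2·-80052 + 3·24411 + -3·-7449 + 3·2271 = 262497
  a_14 = -2·262497 + 3·-80052 + -3·24411 + 3·-7449 = -860730

-2,3,-3,3 ; -860730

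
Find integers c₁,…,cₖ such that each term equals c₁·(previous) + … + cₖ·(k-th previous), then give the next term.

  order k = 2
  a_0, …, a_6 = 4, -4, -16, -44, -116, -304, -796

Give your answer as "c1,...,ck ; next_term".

3,-1 ; -2084

  a_2 = 3·-4 + -1·4 = -16
  a_3 = 3·-16 + -1·-4 = -44
  a_4 = 3·-44 + -1·-16 = -116
  a_5 = 3·-116 + -1·-44 = -304
  a_6 = 3·-304 + -1·-116 = -796
  a_7 = 3·-796 + -1·-304 = -2084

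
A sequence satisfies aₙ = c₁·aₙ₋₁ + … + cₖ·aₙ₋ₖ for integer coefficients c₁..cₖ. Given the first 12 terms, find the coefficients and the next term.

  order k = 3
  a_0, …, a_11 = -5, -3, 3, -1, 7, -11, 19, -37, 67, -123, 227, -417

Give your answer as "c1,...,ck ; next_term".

  a_3 = -1·3 + 1·-3 + -1·-5 = -1
  a_4 = -1·-1 + 1·3 + -1·-3 = 7
  a_5 = -1·7 + 1·-1 + -1·3 = -11
  a_6 = -1·-11 + 1·7 + -1·-1 = 19
  a_7 = -1·19 + 1·-11 + -1·7 = -37
  a_8 = -1·-37 + 1·19 + -1·-11 = 67
  a_9 = -1·67 + 1·-37 + -1·19 = -123
  a_10 = -1·-123 + 1·67 + -1·-37 = 227
  a_11 = -1·227 + 1·-123 + -1·67 = -417
  a_12 = -1·-417 + 1·227 + -1·-123 = 767

-1,1,-1 ; 767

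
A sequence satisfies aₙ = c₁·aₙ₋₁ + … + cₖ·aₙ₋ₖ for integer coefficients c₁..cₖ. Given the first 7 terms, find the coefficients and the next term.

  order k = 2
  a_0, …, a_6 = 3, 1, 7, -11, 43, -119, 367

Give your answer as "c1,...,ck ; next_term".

-2,3 ; -1091

  a_2 = -2·1 + 3·3 = 7
  a_3 = -2·7 + 3·1 = -11
  a_4 = -2·-11 + 3·7 = 43
  a_5 = -2·43 + 3·-11 = -119
  a_6 = -2·-119 + 3·43 = 367
  a_7 = -2·367 + 3·-119 = -1091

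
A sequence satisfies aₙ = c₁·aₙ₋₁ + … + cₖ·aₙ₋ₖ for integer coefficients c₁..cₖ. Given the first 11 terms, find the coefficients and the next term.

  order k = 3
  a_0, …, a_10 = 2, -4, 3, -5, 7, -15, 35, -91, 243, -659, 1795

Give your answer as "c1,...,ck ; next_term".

  a_3 = -3·3 + 0·-4 + 2·2 = -5
  a_4 = -3·-5 + 0·3 + 2·-4 = 7
  a_5 = -3·7 + 0·-5 + 2·3 = -15
  a_6 = -3·-15 + 0·7 + 2·-5 = 35
  a_7 = -3·35 + 0·-15 + 2·7 = -91
  a_8 = -3·-91 + 0·35 + 2·-15 = 243
  a_9 = -3·243 + 0·-91 + 2·35 = -659
  a_10 = -3·-659 + 0·243 + 2·-91 = 1795
  a_11 = -3·1795 + 0·-659 + 2·243 = -4899

-3,0,2 ; -4899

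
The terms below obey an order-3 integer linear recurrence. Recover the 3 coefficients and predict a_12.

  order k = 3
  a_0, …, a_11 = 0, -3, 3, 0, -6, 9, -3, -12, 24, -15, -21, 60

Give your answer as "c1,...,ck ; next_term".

-1,-1,1 ; -54

  a_3 = -1·3 + -1·-3 + 1·0 = 0
  a_4 = -1·0 + -1·3 + 1·-3 = -6
  a_5 = -1·-6 + -1·0 + 1·3 = 9
  a_6 = -1·9 + -1·-6 + 1·0 = -3
  a_7 = -1·-3 + -1·9 + 1·-6 = -12
  a_8 = -1·-12 + -1·-3 + 1·9 = 24
  a_9 = -1·24 + -1·-12 + 1·-3 = -15
  a_10 = -1·-15 + -1·24 + 1·-12 = -21
  a_11 = -1·-21 + -1·-15 + 1·24 = 60
  a_12 = -1·60 + -1·-21 + 1·-15 = -54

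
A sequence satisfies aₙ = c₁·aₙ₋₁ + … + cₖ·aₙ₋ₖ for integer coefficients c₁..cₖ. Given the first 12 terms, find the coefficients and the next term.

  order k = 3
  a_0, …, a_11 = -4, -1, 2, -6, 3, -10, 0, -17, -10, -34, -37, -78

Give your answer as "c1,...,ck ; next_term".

  a_3 = 0·2 + 2·-1 + 1·-4 = -6
  a_4 = 0·-6 + 2·2 + 1·-1 = 3
  a_5 = 0·3 + 2·-6 + 1·2 = -10
  a_6 = 0·-10 + 2·3 + 1·-6 = 0
  a_7 = 0·0 + 2·-10 + 1·3 = -17
  a_8 = 0·-17 + 2·0 + 1·-10 = -10
  a_9 = 0·-10 + 2·-17 + 1·0 = -34
  a_10 = 0·-34 + 2·-10 + 1·-17 = -37
  a_11 = 0·-37 + 2·-34 + 1·-10 = -78
  a_12 = 0·-78 + 2·-37 + 1·-34 = -108

0,2,1 ; -108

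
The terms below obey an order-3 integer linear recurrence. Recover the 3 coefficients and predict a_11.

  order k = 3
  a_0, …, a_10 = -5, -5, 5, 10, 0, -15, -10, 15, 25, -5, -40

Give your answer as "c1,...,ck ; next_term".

  a_3 = 0·5 + -1·-5 + -1·-5 = 10
  a_4 = 0·10 + -1·5 + -1·-5 = 0
  a_5 = 0·0 + -1·10 + -1·5 = -15
  a_6 = 0·-15 + -1·0 + -1·10 = -10
  a_7 = 0·-10 + -1·-15 + -1·0 = 15
  a_8 = 0·15 + -1·-10 + -1·-15 = 25
  a_9 = 0·25 + -1·15 + -1·-10 = -5
  a_10 = 0·-5 + -1·25 + -1·15 = -40
  a_11 = 0·-40 + -1·-5 + -1·25 = -20

0,-1,-1 ; -20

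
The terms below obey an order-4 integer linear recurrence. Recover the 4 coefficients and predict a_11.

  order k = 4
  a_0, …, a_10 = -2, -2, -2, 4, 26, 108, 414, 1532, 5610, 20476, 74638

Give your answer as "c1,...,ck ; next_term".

4,-1,0,-4 ; 271948

  a_4 = 4·4 + -1·-2 + 0·-2 + -4·-2 = 26
  a_5 = 4·26 + -1·4 + 0·-2 + -4·-2 = 108
  a_6 = 4·108 + -1·26 + 0·4 + -4·-2 = 414
  a_7 = 4·414 + -1·108 + 0·26 + -4·4 = 1532
  a_8 = 4·1532 + -1·414 + 0·108 + -4·26 = 5610
  a_9 = 4·5610 + -1·1532 + 0·414 + -4·108 = 20476
  a_10 = 4·20476 + -1·5610 + 0·1532 + -4·414 = 74638
  a_11 = 4·74638 + -1·20476 + 0·5610 + -4·1532 = 271948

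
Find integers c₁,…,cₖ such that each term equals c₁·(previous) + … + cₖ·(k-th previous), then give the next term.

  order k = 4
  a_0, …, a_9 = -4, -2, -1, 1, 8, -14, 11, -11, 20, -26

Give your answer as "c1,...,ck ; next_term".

  a_4 = -2·1 + -2·-1 + -2·-2 + -1·-4 = 8
  a_5 = -2·8 + -2·1 + -2·-1 + -1·-2 = -14
  a_6 = -2·-14 + -2·8 + -2·1 + -1·-1 = 11
  a_7 = -2·11 + -2·-14 + -2·8 + -1·1 = -11
  a_8 = -2·-11 + -2·11 + -2·-14 + -1·8 = 20
  a_9 = -2·20 + -2·-11 + -2·11 + -1·-14 = -26
  a_10 = -2·-26 + -2·20 + -2·-11 + -1·11 = 23

-2,-2,-2,-1 ; 23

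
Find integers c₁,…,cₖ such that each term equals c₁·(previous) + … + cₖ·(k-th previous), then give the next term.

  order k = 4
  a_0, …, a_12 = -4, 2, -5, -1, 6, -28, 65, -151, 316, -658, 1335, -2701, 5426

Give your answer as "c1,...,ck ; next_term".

  a_4 = -3·-1 + -1·-5 + 3·2 + 2·-4 = 6
  a_5 = -3·6 + -1·-1 + 3·-5 + 2·2 = -28
  a_6 = -3·-28 + -1·6 + 3·-1 + 2·-5 = 65
  a_7 = -3·65 + -1·-28 + 3·6 + 2·-1 = -151
  a_8 = -3·-151 + -1·65 + 3·-28 + 2·6 = 316
  a_9 = -3·316 + -1·-151 + 3·65 + 2·-28 = -658
  a_10 = -3·-658 + -1·316 + 3·-151 + 2·65 = 1335
  a_11 = -3·1335 + -1·-658 + 3·316 + 2·-151 = -2701
  a_12 = -3·-2701 + -1·1335 + 3·-658 + 2·316 = 5426
  a_13 = -3·5426 + -1·-2701 + 3·1335 + 2·-658 = -10888

-3,-1,3,2 ; -10888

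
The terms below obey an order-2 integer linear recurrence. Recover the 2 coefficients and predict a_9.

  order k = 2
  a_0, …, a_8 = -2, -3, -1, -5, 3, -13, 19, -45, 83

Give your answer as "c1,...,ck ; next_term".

-1,2 ; -173

  a_2 = -1·-3 + 2·-2 = -1
  a_3 = -1·-1 + 2·-3 = -5
  a_4 = -1·-5 + 2·-1 = 3
  a_5 = -1·3 + 2·-5 = -13
  a_6 = -1·-13 + 2·3 = 19
  a_7 = -1·19 + 2·-13 = -45
  a_8 = -1·-45 + 2·19 = 83
  a_9 = -1·83 + 2·-45 = -173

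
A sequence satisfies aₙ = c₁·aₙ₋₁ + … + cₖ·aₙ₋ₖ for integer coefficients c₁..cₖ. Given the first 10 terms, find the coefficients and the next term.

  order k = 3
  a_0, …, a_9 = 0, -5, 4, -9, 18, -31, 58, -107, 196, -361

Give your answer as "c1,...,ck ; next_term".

  a_3 = -1·4 + 1·-5 + -1·0 = -9
  a_4 = -1·-9 + 1·4 + -1·-5 = 18
  a_5 = -1·18 + 1·-9 + -1·4 = -31
  a_6 = -1·-31 + 1·18 + -1·-9 = 58
  a_7 = -1·58 + 1·-31 + -1·18 = -107
  a_8 = -1·-107 + 1·58 + -1·-31 = 196
  a_9 = -1·196 + 1·-107 + -1·58 = -361
  a_10 = -1·-361 + 1·196 + -1·-107 = 664

-1,1,-1 ; 664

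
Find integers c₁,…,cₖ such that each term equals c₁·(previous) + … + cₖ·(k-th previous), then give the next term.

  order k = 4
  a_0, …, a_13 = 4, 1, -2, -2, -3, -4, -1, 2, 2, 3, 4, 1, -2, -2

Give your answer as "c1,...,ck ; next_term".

  a_4 = 1·-2 + -1·-2 + 1·1 + -1·4 = -3
  a_5 = 1·-3 + -1·-2 + 1·-2 + -1·1 = -4
  a_6 = 1·-4 + -1·-3 + 1·-2 + -1·-2 = -1
  a_7 = 1·-1 + -1·-4 + 1·-3 + -1·-2 = 2
  a_8 = 1·2 + -1·-1 + 1·-4 + -1·-3 = 2
  a_9 = 1·2 + -1·2 + 1·-1 + -1·-4 = 3
  a_10 = 1·3 + -1·2 + 1·2 + -1·-1 = 4
  a_11 = 1·4 + -1·3 + 1·2 + -1·2 = 1
  a_12 = 1·1 + -1·4 + 1·3 + -1·2 = -2
  a_13 = 1·-2 + -1·1 + 1·4 + -1·3 = -2
  a_14 = 1·-2 + -1·-2 + 1·1 + -1·4 = -3

1,-1,1,-1 ; -3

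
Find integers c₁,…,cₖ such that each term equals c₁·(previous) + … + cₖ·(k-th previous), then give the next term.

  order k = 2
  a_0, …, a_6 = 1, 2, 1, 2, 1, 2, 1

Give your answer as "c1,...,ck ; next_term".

  a_2 = 0·2 + 1·1 = 1
  a_3 = 0·1 + 1·2 = 2
  a_4 = 0·2 + 1·1 = 1
  a_5 = 0·1 + 1·2 = 2
  a_6 = 0·2 + 1·1 = 1
  a_7 = 0·1 + 1·2 = 2

0,1 ; 2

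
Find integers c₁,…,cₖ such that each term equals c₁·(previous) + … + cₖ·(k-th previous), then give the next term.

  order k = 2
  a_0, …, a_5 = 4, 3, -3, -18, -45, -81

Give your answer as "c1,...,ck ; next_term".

  a_2 = 3·3 + -3·4 = -3
  a_3 = 3·-3 + -3·3 = -18
  a_4 = 3·-18 + -3·-3 = -45
  a_5 = 3·-45 + -3·-18 = -81
  a_6 = 3·-81 + -3·-45 = -108

3,-3 ; -108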